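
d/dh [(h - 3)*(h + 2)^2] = (h + 2)*(3*h - 4)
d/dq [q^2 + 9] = 2*q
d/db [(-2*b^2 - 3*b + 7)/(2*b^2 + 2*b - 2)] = (b^2/2 - 5*b - 2)/(b^4 + 2*b^3 - b^2 - 2*b + 1)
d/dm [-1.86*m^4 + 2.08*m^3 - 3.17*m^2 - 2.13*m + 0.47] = -7.44*m^3 + 6.24*m^2 - 6.34*m - 2.13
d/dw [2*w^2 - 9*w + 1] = 4*w - 9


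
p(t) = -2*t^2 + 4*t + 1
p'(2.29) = -5.16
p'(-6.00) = 28.00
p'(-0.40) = 5.60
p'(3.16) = -8.64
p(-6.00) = -95.00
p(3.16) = -6.33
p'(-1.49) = 9.96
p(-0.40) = -0.92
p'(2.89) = -7.56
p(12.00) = -239.00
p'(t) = 4 - 4*t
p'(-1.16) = 8.64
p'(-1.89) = 11.56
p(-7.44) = -139.47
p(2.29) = -0.33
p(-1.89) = -13.70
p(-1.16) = -6.33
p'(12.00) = -44.00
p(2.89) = -4.14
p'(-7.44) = 33.76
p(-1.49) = -9.40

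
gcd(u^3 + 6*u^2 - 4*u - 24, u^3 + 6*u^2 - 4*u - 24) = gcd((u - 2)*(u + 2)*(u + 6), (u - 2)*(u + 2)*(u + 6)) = u^3 + 6*u^2 - 4*u - 24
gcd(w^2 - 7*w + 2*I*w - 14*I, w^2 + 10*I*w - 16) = w + 2*I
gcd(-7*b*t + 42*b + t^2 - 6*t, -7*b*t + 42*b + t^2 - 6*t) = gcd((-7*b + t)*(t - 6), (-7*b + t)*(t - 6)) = -7*b*t + 42*b + t^2 - 6*t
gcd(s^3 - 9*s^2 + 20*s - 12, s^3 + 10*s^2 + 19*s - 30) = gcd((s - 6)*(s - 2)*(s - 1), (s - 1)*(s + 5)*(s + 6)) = s - 1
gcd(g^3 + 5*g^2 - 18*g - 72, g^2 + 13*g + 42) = g + 6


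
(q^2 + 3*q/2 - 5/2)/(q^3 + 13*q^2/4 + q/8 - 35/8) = 4/(4*q + 7)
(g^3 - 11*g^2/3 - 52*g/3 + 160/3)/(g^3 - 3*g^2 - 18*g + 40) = (g - 8/3)/(g - 2)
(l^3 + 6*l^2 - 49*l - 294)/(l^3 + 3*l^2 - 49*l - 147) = (l + 6)/(l + 3)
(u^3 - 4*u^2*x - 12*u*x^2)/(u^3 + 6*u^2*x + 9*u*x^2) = (u^2 - 4*u*x - 12*x^2)/(u^2 + 6*u*x + 9*x^2)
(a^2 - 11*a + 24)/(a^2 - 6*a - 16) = (a - 3)/(a + 2)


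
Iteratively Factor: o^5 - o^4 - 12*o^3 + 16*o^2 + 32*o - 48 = (o - 2)*(o^4 + o^3 - 10*o^2 - 4*o + 24) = (o - 2)*(o + 3)*(o^3 - 2*o^2 - 4*o + 8) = (o - 2)^2*(o + 3)*(o^2 - 4) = (o - 2)^2*(o + 2)*(o + 3)*(o - 2)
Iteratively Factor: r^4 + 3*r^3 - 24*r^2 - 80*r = (r - 5)*(r^3 + 8*r^2 + 16*r) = (r - 5)*(r + 4)*(r^2 + 4*r) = (r - 5)*(r + 4)^2*(r)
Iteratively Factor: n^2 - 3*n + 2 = (n - 2)*(n - 1)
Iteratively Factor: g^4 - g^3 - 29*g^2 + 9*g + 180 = (g + 3)*(g^3 - 4*g^2 - 17*g + 60) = (g - 3)*(g + 3)*(g^2 - g - 20) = (g - 5)*(g - 3)*(g + 3)*(g + 4)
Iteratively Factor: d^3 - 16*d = (d)*(d^2 - 16) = d*(d - 4)*(d + 4)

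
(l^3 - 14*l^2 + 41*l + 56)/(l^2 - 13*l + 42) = (l^2 - 7*l - 8)/(l - 6)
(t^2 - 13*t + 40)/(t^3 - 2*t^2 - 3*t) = (-t^2 + 13*t - 40)/(t*(-t^2 + 2*t + 3))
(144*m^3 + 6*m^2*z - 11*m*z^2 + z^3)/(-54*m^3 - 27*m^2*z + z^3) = (-8*m + z)/(3*m + z)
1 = 1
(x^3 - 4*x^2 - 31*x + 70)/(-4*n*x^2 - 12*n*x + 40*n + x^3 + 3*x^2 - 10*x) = (x - 7)/(-4*n + x)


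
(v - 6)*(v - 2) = v^2 - 8*v + 12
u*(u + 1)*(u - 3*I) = u^3 + u^2 - 3*I*u^2 - 3*I*u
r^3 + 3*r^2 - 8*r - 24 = (r + 3)*(r - 2*sqrt(2))*(r + 2*sqrt(2))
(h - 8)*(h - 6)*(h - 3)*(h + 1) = h^4 - 16*h^3 + 73*h^2 - 54*h - 144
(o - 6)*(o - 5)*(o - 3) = o^3 - 14*o^2 + 63*o - 90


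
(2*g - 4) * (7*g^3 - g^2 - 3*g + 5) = 14*g^4 - 30*g^3 - 2*g^2 + 22*g - 20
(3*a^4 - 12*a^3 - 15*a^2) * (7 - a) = -3*a^5 + 33*a^4 - 69*a^3 - 105*a^2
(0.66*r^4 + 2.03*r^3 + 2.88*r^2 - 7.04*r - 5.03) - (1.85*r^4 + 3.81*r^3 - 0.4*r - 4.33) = -1.19*r^4 - 1.78*r^3 + 2.88*r^2 - 6.64*r - 0.7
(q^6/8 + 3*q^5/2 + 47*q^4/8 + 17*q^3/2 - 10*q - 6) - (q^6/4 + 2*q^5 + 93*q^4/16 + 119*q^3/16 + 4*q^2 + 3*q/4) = -q^6/8 - q^5/2 + q^4/16 + 17*q^3/16 - 4*q^2 - 43*q/4 - 6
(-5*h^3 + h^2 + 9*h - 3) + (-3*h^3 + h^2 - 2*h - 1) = -8*h^3 + 2*h^2 + 7*h - 4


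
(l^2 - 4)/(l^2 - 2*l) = (l + 2)/l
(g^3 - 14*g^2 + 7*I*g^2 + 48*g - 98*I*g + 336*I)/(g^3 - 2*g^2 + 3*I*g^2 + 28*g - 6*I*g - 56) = (g^2 - 14*g + 48)/(g^2 + g*(-2 - 4*I) + 8*I)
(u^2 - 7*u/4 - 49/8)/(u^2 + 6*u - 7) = (8*u^2 - 14*u - 49)/(8*(u^2 + 6*u - 7))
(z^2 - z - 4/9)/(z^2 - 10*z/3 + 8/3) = (z + 1/3)/(z - 2)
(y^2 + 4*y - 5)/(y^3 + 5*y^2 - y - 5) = 1/(y + 1)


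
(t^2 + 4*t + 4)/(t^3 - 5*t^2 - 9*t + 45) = (t^2 + 4*t + 4)/(t^3 - 5*t^2 - 9*t + 45)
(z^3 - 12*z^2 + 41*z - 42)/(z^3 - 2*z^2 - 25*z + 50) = (z^2 - 10*z + 21)/(z^2 - 25)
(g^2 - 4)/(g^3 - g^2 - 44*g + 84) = (g + 2)/(g^2 + g - 42)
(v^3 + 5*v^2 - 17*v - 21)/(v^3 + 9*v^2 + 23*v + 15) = (v^2 + 4*v - 21)/(v^2 + 8*v + 15)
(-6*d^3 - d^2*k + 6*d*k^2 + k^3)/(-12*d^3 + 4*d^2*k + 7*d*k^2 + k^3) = (d + k)/(2*d + k)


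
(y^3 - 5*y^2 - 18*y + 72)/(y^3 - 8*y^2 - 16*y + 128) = (y^2 - 9*y + 18)/(y^2 - 12*y + 32)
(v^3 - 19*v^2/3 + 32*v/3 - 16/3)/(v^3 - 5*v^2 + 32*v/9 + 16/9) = 3*(v - 1)/(3*v + 1)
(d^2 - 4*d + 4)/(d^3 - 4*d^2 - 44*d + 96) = (d - 2)/(d^2 - 2*d - 48)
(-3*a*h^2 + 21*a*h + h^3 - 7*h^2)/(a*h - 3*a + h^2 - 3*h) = h*(-3*a*h + 21*a + h^2 - 7*h)/(a*h - 3*a + h^2 - 3*h)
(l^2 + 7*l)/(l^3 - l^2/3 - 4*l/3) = 3*(l + 7)/(3*l^2 - l - 4)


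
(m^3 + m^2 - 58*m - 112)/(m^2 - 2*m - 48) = (m^2 + 9*m + 14)/(m + 6)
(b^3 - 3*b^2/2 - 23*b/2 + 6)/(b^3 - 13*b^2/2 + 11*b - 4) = (b + 3)/(b - 2)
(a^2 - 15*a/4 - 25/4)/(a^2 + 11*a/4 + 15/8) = 2*(a - 5)/(2*a + 3)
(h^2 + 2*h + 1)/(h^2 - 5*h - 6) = (h + 1)/(h - 6)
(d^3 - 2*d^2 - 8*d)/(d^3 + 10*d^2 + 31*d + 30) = d*(d - 4)/(d^2 + 8*d + 15)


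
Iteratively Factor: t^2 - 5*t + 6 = (t - 2)*(t - 3)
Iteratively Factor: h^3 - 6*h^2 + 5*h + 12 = (h - 3)*(h^2 - 3*h - 4) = (h - 3)*(h + 1)*(h - 4)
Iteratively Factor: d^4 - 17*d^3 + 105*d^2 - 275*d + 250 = (d - 5)*(d^3 - 12*d^2 + 45*d - 50) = (d - 5)^2*(d^2 - 7*d + 10) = (d - 5)^3*(d - 2)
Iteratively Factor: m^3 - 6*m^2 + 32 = (m - 4)*(m^2 - 2*m - 8) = (m - 4)^2*(m + 2)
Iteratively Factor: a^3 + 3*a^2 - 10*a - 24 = (a + 2)*(a^2 + a - 12) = (a - 3)*(a + 2)*(a + 4)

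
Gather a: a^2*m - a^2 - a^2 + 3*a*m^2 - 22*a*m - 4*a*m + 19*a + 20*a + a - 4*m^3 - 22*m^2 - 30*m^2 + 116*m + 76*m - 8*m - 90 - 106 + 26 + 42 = a^2*(m - 2) + a*(3*m^2 - 26*m + 40) - 4*m^3 - 52*m^2 + 184*m - 128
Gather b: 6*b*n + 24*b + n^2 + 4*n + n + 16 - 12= b*(6*n + 24) + n^2 + 5*n + 4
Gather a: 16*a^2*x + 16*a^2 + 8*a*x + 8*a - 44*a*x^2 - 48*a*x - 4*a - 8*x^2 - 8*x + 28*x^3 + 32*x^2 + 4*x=a^2*(16*x + 16) + a*(-44*x^2 - 40*x + 4) + 28*x^3 + 24*x^2 - 4*x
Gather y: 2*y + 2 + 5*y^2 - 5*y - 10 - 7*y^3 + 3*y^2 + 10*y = -7*y^3 + 8*y^2 + 7*y - 8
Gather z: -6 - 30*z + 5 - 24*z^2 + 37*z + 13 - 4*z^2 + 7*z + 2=-28*z^2 + 14*z + 14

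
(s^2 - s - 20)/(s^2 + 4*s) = (s - 5)/s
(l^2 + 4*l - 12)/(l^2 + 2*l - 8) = (l + 6)/(l + 4)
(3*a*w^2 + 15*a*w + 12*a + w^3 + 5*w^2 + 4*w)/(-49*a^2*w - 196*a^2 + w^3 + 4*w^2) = (3*a*w + 3*a + w^2 + w)/(-49*a^2 + w^2)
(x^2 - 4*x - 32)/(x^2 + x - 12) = (x - 8)/(x - 3)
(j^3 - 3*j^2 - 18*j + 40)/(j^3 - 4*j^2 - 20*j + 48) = (j - 5)/(j - 6)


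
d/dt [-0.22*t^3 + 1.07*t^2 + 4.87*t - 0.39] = -0.66*t^2 + 2.14*t + 4.87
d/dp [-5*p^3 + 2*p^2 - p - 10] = -15*p^2 + 4*p - 1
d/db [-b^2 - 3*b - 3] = -2*b - 3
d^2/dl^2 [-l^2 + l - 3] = -2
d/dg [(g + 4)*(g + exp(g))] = g + (g + 4)*(exp(g) + 1) + exp(g)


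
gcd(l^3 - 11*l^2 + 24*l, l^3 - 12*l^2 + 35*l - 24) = l^2 - 11*l + 24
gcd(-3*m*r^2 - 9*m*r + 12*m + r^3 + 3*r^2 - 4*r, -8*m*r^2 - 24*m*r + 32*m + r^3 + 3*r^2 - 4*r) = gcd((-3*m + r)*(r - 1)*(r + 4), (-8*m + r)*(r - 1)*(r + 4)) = r^2 + 3*r - 4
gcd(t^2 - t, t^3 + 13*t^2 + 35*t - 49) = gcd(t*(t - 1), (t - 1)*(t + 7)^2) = t - 1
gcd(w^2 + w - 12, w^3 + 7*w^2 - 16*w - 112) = w + 4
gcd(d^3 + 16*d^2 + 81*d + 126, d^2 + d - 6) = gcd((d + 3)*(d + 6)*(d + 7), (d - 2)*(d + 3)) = d + 3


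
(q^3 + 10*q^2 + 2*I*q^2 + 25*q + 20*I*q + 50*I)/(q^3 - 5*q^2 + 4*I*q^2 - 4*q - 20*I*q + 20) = (q^2 + 10*q + 25)/(q^2 + q*(-5 + 2*I) - 10*I)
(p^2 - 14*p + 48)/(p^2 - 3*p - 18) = (p - 8)/(p + 3)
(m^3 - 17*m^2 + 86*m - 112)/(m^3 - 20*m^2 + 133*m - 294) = (m^2 - 10*m + 16)/(m^2 - 13*m + 42)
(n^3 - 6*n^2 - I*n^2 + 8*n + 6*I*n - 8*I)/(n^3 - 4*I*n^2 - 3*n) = (n^2 - 6*n + 8)/(n*(n - 3*I))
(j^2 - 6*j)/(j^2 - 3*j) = (j - 6)/(j - 3)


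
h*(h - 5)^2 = h^3 - 10*h^2 + 25*h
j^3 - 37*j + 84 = (j - 4)*(j - 3)*(j + 7)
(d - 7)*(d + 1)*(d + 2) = d^3 - 4*d^2 - 19*d - 14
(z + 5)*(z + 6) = z^2 + 11*z + 30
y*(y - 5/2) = y^2 - 5*y/2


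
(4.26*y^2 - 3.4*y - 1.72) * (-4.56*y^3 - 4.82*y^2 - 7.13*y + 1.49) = -19.4256*y^5 - 5.0292*y^4 - 6.1426*y^3 + 38.8798*y^2 + 7.1976*y - 2.5628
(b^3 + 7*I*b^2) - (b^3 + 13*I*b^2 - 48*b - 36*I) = -6*I*b^2 + 48*b + 36*I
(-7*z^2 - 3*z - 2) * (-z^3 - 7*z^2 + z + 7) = 7*z^5 + 52*z^4 + 16*z^3 - 38*z^2 - 23*z - 14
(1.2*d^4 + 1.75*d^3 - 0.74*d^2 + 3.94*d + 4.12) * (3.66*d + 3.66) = 4.392*d^5 + 10.797*d^4 + 3.6966*d^3 + 11.712*d^2 + 29.4996*d + 15.0792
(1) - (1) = 0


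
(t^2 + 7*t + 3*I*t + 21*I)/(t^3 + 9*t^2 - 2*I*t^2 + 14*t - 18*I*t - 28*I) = (t + 3*I)/(t^2 + 2*t*(1 - I) - 4*I)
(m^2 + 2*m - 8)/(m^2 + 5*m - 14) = (m + 4)/(m + 7)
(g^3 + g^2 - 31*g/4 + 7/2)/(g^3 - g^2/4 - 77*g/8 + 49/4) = 2*(2*g - 1)/(4*g - 7)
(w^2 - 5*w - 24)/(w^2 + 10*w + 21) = (w - 8)/(w + 7)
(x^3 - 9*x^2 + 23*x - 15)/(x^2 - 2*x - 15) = (x^2 - 4*x + 3)/(x + 3)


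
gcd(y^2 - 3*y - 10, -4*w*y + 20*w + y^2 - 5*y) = y - 5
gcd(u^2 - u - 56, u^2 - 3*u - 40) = u - 8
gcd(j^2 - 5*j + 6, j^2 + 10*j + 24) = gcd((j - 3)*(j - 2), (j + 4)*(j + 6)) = 1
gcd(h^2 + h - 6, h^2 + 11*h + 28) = 1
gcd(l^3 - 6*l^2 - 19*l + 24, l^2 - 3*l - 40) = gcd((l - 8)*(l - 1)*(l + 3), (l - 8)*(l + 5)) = l - 8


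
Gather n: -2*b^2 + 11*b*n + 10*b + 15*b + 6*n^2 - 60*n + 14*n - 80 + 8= -2*b^2 + 25*b + 6*n^2 + n*(11*b - 46) - 72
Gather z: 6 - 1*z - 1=5 - z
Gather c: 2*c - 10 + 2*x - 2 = 2*c + 2*x - 12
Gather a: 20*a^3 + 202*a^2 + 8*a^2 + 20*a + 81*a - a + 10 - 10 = 20*a^3 + 210*a^2 + 100*a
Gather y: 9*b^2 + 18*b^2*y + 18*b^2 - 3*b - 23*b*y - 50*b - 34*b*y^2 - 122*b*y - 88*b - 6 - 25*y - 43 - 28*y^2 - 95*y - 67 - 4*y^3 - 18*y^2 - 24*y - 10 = 27*b^2 - 141*b - 4*y^3 + y^2*(-34*b - 46) + y*(18*b^2 - 145*b - 144) - 126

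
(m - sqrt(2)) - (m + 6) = -6 - sqrt(2)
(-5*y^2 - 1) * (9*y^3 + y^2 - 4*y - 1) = -45*y^5 - 5*y^4 + 11*y^3 + 4*y^2 + 4*y + 1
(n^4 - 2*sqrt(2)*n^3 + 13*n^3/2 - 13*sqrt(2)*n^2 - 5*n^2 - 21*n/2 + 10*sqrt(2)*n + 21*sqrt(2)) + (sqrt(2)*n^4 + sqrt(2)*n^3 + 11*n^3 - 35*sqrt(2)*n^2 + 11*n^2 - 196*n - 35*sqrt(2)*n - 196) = n^4 + sqrt(2)*n^4 - sqrt(2)*n^3 + 35*n^3/2 - 48*sqrt(2)*n^2 + 6*n^2 - 413*n/2 - 25*sqrt(2)*n - 196 + 21*sqrt(2)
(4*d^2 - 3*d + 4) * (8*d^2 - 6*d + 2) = 32*d^4 - 48*d^3 + 58*d^2 - 30*d + 8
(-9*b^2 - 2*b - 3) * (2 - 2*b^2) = 18*b^4 + 4*b^3 - 12*b^2 - 4*b - 6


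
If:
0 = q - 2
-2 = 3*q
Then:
No Solution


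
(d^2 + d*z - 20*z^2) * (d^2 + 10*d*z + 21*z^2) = d^4 + 11*d^3*z + 11*d^2*z^2 - 179*d*z^3 - 420*z^4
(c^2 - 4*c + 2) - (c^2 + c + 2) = -5*c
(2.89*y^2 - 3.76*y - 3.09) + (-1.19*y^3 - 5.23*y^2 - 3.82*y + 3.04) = -1.19*y^3 - 2.34*y^2 - 7.58*y - 0.0499999999999998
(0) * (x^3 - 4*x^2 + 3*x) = 0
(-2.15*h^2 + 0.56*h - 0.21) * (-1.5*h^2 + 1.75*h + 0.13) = 3.225*h^4 - 4.6025*h^3 + 1.0155*h^2 - 0.2947*h - 0.0273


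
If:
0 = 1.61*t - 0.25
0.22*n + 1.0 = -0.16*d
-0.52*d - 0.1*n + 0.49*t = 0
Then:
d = 1.19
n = -5.41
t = 0.16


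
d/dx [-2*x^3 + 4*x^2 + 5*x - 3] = -6*x^2 + 8*x + 5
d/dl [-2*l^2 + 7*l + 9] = 7 - 4*l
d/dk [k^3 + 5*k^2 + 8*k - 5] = 3*k^2 + 10*k + 8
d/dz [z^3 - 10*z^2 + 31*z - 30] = 3*z^2 - 20*z + 31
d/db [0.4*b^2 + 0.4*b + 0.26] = 0.8*b + 0.4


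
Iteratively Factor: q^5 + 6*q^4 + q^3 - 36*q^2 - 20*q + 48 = (q + 3)*(q^4 + 3*q^3 - 8*q^2 - 12*q + 16) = (q - 1)*(q + 3)*(q^3 + 4*q^2 - 4*q - 16) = (q - 1)*(q + 2)*(q + 3)*(q^2 + 2*q - 8) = (q - 2)*(q - 1)*(q + 2)*(q + 3)*(q + 4)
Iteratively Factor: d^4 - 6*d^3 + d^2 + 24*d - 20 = (d - 2)*(d^3 - 4*d^2 - 7*d + 10) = (d - 2)*(d + 2)*(d^2 - 6*d + 5) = (d - 5)*(d - 2)*(d + 2)*(d - 1)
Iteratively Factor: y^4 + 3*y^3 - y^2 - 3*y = (y - 1)*(y^3 + 4*y^2 + 3*y) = (y - 1)*(y + 1)*(y^2 + 3*y) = (y - 1)*(y + 1)*(y + 3)*(y)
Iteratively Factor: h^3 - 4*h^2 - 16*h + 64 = (h - 4)*(h^2 - 16) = (h - 4)^2*(h + 4)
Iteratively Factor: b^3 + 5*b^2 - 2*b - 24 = (b + 3)*(b^2 + 2*b - 8) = (b + 3)*(b + 4)*(b - 2)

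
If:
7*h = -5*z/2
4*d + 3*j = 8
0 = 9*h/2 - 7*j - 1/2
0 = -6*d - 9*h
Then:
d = 115/38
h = -115/57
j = -26/19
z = 322/57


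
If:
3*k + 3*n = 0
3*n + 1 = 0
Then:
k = 1/3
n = -1/3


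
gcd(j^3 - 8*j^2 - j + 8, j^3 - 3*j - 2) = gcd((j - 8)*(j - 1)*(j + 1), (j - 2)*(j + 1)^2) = j + 1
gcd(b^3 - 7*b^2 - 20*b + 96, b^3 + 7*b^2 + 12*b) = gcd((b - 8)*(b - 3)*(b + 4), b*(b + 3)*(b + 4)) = b + 4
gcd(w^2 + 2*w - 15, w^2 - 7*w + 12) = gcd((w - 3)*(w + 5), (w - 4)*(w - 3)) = w - 3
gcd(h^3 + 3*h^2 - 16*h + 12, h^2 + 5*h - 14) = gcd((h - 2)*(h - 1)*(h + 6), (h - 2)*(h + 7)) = h - 2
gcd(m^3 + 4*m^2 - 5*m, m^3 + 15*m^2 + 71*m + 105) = m + 5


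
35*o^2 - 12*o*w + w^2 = (-7*o + w)*(-5*o + w)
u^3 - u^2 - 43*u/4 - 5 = (u - 4)*(u + 1/2)*(u + 5/2)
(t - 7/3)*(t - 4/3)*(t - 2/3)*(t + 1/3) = t^4 - 4*t^3 + 37*t^2/9 - 2*t/9 - 56/81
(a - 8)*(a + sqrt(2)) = a^2 - 8*a + sqrt(2)*a - 8*sqrt(2)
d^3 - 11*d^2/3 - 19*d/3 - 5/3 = (d - 5)*(d + 1/3)*(d + 1)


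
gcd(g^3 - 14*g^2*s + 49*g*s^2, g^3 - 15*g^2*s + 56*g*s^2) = -g^2 + 7*g*s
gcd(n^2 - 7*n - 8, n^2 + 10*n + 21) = 1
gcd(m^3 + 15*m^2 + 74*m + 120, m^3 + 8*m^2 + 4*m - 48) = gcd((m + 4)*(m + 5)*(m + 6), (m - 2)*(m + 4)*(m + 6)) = m^2 + 10*m + 24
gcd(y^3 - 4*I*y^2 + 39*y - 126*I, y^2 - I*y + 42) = y^2 - I*y + 42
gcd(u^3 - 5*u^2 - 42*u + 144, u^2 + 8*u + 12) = u + 6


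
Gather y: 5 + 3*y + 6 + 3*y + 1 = 6*y + 12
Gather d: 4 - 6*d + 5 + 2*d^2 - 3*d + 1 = 2*d^2 - 9*d + 10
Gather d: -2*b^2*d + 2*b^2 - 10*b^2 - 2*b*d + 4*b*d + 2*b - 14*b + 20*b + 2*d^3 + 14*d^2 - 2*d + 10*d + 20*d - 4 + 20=-8*b^2 + 8*b + 2*d^3 + 14*d^2 + d*(-2*b^2 + 2*b + 28) + 16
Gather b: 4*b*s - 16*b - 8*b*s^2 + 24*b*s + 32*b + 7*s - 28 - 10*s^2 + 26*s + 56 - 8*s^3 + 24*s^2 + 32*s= b*(-8*s^2 + 28*s + 16) - 8*s^3 + 14*s^2 + 65*s + 28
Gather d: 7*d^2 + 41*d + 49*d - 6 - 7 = 7*d^2 + 90*d - 13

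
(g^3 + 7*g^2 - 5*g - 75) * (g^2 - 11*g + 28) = g^5 - 4*g^4 - 54*g^3 + 176*g^2 + 685*g - 2100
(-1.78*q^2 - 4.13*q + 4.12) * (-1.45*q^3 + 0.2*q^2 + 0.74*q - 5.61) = 2.581*q^5 + 5.6325*q^4 - 8.1172*q^3 + 7.7536*q^2 + 26.2181*q - 23.1132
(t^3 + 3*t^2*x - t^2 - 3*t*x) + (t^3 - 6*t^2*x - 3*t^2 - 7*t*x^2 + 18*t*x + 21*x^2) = 2*t^3 - 3*t^2*x - 4*t^2 - 7*t*x^2 + 15*t*x + 21*x^2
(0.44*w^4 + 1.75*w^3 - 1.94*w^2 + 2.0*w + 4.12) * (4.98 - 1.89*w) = -0.8316*w^5 - 1.1163*w^4 + 12.3816*w^3 - 13.4412*w^2 + 2.1732*w + 20.5176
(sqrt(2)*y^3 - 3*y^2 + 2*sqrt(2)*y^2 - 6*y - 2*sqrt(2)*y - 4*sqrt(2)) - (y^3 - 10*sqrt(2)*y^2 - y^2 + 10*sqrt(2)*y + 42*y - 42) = -y^3 + sqrt(2)*y^3 - 2*y^2 + 12*sqrt(2)*y^2 - 48*y - 12*sqrt(2)*y - 4*sqrt(2) + 42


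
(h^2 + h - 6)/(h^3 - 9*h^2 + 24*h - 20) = (h + 3)/(h^2 - 7*h + 10)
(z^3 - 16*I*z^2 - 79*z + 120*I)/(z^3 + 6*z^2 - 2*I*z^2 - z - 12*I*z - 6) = (z^3 - 16*I*z^2 - 79*z + 120*I)/(z^3 + 2*z^2*(3 - I) - z*(1 + 12*I) - 6)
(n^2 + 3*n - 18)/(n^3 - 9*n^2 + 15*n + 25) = (n^2 + 3*n - 18)/(n^3 - 9*n^2 + 15*n + 25)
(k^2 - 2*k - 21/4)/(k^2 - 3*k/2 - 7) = (k + 3/2)/(k + 2)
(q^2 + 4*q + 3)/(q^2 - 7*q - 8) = (q + 3)/(q - 8)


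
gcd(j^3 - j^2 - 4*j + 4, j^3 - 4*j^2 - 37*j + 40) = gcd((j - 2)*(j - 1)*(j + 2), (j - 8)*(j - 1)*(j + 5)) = j - 1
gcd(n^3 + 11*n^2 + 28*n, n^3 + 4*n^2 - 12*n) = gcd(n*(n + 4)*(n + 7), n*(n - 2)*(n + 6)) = n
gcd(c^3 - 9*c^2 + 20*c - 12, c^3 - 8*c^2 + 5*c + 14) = c - 2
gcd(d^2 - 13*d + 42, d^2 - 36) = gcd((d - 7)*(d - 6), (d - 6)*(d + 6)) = d - 6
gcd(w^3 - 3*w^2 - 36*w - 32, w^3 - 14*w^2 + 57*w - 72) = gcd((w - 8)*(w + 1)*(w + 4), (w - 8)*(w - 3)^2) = w - 8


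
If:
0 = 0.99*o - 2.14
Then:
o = 2.16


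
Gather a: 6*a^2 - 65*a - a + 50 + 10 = 6*a^2 - 66*a + 60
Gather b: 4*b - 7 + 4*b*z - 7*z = b*(4*z + 4) - 7*z - 7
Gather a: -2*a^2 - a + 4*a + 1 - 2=-2*a^2 + 3*a - 1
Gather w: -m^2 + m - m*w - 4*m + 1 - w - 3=-m^2 - 3*m + w*(-m - 1) - 2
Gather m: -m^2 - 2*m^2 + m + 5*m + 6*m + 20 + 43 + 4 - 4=-3*m^2 + 12*m + 63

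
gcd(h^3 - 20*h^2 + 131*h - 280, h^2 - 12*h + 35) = h^2 - 12*h + 35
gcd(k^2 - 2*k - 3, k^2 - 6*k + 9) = k - 3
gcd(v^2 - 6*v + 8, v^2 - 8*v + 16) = v - 4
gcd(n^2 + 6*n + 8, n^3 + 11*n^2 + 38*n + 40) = n^2 + 6*n + 8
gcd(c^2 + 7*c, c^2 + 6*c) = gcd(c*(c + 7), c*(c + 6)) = c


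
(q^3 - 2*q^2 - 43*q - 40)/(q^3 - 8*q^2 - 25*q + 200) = (q + 1)/(q - 5)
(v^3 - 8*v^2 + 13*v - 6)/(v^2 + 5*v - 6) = (v^2 - 7*v + 6)/(v + 6)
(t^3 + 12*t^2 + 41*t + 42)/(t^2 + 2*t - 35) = (t^2 + 5*t + 6)/(t - 5)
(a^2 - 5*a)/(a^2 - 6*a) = (a - 5)/(a - 6)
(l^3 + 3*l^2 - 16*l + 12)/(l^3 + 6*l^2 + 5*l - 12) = (l^2 + 4*l - 12)/(l^2 + 7*l + 12)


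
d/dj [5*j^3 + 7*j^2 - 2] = j*(15*j + 14)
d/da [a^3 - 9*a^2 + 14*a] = 3*a^2 - 18*a + 14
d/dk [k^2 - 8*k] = 2*k - 8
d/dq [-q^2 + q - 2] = 1 - 2*q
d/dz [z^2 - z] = 2*z - 1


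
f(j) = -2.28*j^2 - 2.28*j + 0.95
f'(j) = -4.56*j - 2.28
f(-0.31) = 1.44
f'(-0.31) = -0.87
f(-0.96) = 1.04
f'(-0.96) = 2.10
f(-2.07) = -4.10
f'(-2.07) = 7.16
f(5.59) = -83.04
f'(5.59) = -27.77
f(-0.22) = 1.34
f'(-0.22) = -1.28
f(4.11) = -46.93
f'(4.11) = -21.02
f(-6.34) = -76.24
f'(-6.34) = 26.63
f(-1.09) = 0.73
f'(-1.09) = 2.69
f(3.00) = -26.41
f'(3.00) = -15.96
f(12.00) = -354.73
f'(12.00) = -57.00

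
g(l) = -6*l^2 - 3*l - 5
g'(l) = -12*l - 3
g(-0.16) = -4.67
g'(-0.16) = -1.08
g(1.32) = -19.41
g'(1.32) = -18.84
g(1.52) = -23.42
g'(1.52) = -21.24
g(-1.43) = -12.98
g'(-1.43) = 14.16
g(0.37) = -6.93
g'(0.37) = -7.44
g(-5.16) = -149.27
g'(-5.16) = 58.92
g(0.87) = -12.15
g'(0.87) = -13.44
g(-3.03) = -51.00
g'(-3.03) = 33.36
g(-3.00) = -50.00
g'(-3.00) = 33.00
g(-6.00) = -203.00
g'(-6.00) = 69.00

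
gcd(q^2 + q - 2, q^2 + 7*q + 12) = 1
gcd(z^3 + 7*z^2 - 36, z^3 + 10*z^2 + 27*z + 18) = z^2 + 9*z + 18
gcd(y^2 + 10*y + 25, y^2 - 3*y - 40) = y + 5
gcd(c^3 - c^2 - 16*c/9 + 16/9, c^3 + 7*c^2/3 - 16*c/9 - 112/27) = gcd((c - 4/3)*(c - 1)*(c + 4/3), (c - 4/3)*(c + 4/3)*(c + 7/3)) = c^2 - 16/9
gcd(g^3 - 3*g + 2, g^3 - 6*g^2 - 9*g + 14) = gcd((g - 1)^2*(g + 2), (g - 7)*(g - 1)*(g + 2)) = g^2 + g - 2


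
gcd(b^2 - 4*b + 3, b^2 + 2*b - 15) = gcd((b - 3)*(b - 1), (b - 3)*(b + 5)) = b - 3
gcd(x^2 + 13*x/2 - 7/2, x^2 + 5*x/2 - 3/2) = x - 1/2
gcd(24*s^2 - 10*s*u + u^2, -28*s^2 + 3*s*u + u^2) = 4*s - u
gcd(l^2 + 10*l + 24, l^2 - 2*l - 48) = l + 6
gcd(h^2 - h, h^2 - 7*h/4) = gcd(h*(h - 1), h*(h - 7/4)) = h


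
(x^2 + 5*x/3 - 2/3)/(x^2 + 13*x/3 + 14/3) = (3*x - 1)/(3*x + 7)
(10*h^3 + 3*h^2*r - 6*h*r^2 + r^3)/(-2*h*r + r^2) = -5*h^2/r - 4*h + r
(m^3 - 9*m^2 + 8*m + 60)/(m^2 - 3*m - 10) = m - 6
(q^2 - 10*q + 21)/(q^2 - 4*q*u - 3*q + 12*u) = (q - 7)/(q - 4*u)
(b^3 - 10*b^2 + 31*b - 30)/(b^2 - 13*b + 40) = (b^2 - 5*b + 6)/(b - 8)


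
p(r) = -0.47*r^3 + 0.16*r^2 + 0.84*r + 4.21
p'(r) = -1.41*r^2 + 0.32*r + 0.84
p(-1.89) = 6.37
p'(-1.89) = -4.80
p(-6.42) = 129.78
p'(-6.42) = -59.33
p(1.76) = 3.62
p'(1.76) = -2.96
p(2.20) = 1.83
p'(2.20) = -5.28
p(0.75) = 4.73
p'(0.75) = 0.29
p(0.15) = 4.34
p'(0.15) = 0.86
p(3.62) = -12.95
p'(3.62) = -16.48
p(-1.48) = 4.84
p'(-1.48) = -2.72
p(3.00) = -4.52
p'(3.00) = -10.89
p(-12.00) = 829.33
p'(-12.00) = -206.04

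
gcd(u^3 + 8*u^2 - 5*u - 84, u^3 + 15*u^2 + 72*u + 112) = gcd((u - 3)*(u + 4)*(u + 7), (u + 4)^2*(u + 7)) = u^2 + 11*u + 28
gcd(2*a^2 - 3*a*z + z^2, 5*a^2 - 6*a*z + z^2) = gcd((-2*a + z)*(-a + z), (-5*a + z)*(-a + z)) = -a + z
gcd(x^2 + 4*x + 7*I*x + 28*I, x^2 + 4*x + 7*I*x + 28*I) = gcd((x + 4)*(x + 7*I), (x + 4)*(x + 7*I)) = x^2 + x*(4 + 7*I) + 28*I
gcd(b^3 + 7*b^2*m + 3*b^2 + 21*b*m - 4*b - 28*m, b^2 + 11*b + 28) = b + 4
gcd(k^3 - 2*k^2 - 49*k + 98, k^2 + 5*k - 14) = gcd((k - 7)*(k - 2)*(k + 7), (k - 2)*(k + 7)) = k^2 + 5*k - 14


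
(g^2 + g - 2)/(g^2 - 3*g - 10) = (g - 1)/(g - 5)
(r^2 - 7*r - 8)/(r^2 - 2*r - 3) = (r - 8)/(r - 3)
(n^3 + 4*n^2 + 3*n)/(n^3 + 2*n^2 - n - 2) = n*(n + 3)/(n^2 + n - 2)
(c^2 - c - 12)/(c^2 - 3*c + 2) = (c^2 - c - 12)/(c^2 - 3*c + 2)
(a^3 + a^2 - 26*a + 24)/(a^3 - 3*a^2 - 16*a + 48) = (a^2 + 5*a - 6)/(a^2 + a - 12)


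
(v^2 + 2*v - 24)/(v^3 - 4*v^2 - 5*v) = (-v^2 - 2*v + 24)/(v*(-v^2 + 4*v + 5))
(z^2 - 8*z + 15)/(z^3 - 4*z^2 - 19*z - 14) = (-z^2 + 8*z - 15)/(-z^3 + 4*z^2 + 19*z + 14)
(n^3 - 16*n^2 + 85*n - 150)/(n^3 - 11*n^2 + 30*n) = (n - 5)/n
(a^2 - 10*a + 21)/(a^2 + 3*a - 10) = (a^2 - 10*a + 21)/(a^2 + 3*a - 10)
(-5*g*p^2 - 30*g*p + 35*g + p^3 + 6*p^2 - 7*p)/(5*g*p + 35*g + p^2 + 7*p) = (-5*g*p + 5*g + p^2 - p)/(5*g + p)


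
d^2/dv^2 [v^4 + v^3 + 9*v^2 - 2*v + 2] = 12*v^2 + 6*v + 18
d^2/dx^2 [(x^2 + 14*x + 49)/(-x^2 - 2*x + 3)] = 8*(-3*x^3 - 39*x^2 - 105*x - 109)/(x^6 + 6*x^5 + 3*x^4 - 28*x^3 - 9*x^2 + 54*x - 27)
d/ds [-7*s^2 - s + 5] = -14*s - 1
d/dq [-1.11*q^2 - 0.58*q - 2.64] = -2.22*q - 0.58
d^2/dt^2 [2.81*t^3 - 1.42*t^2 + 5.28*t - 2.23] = 16.86*t - 2.84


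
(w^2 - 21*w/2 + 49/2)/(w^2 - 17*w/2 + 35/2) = (w - 7)/(w - 5)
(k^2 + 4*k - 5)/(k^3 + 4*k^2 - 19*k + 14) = (k + 5)/(k^2 + 5*k - 14)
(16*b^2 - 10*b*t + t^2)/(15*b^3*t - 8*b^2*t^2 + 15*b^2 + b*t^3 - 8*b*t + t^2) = (16*b^2 - 10*b*t + t^2)/(15*b^3*t - 8*b^2*t^2 + 15*b^2 + b*t^3 - 8*b*t + t^2)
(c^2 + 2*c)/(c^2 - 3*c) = (c + 2)/(c - 3)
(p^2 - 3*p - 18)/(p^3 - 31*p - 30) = (p + 3)/(p^2 + 6*p + 5)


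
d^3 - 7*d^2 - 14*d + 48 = (d - 8)*(d - 2)*(d + 3)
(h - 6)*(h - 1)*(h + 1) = h^3 - 6*h^2 - h + 6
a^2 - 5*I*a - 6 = (a - 3*I)*(a - 2*I)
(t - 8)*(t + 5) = t^2 - 3*t - 40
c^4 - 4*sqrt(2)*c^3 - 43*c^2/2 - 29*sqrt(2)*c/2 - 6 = (c - 6*sqrt(2))*(c + sqrt(2)/2)^2*(c + sqrt(2))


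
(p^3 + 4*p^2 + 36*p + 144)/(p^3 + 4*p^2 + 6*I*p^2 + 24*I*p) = (p - 6*I)/p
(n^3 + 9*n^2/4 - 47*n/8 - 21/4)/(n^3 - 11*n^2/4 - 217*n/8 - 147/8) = (n - 2)/(n - 7)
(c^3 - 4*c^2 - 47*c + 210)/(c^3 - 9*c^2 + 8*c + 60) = (c + 7)/(c + 2)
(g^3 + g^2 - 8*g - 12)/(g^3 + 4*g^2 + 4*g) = (g - 3)/g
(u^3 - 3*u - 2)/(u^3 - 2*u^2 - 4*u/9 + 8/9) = 9*(u^2 + 2*u + 1)/(9*u^2 - 4)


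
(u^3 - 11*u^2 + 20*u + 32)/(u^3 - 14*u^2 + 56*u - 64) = (u + 1)/(u - 2)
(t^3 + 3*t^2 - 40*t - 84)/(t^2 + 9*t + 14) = t - 6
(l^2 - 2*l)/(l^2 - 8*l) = (l - 2)/(l - 8)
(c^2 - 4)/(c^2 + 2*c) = (c - 2)/c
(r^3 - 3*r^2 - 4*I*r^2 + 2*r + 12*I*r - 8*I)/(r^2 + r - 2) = (r^2 + r*(-2 - 4*I) + 8*I)/(r + 2)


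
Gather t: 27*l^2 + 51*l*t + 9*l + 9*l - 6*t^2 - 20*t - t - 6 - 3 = 27*l^2 + 18*l - 6*t^2 + t*(51*l - 21) - 9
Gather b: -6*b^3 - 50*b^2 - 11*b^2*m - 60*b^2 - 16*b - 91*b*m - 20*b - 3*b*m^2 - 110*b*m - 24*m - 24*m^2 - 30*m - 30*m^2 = -6*b^3 + b^2*(-11*m - 110) + b*(-3*m^2 - 201*m - 36) - 54*m^2 - 54*m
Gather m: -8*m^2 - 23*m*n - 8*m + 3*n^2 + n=-8*m^2 + m*(-23*n - 8) + 3*n^2 + n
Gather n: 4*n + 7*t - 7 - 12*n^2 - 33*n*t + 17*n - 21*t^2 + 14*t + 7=-12*n^2 + n*(21 - 33*t) - 21*t^2 + 21*t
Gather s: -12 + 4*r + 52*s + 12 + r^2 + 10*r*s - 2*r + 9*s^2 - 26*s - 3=r^2 + 2*r + 9*s^2 + s*(10*r + 26) - 3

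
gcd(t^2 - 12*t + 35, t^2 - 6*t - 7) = t - 7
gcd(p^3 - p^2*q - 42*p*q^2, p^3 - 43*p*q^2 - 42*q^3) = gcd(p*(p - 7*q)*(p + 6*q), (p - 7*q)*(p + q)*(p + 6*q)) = p^2 - p*q - 42*q^2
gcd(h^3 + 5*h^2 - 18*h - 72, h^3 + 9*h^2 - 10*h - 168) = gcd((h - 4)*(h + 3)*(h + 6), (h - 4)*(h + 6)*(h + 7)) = h^2 + 2*h - 24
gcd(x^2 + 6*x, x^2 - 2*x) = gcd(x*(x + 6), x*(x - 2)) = x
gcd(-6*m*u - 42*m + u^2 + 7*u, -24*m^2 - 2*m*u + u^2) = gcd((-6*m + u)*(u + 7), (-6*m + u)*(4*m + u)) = -6*m + u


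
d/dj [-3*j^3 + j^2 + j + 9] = -9*j^2 + 2*j + 1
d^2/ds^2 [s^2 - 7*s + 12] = 2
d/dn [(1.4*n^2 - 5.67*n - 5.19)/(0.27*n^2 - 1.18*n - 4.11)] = (-0.1211*n^2 - 8.7054*n + 17.1795)/(0.0729*n^4 - 0.6372*n^3 - 0.827*n^2 + 9.6996*n + 16.8921)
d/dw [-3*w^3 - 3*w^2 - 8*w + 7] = -9*w^2 - 6*w - 8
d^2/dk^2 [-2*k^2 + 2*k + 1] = -4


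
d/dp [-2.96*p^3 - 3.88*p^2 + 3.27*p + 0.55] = -8.88*p^2 - 7.76*p + 3.27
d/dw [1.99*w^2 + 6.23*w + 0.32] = 3.98*w + 6.23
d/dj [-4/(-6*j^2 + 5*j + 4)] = 4*(5 - 12*j)/(-6*j^2 + 5*j + 4)^2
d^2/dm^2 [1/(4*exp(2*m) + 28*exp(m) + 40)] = (2*(2*exp(m) + 7)^2*exp(m) - (4*exp(m) + 7)*(exp(2*m) + 7*exp(m) + 10))*exp(m)/(4*(exp(2*m) + 7*exp(m) + 10)^3)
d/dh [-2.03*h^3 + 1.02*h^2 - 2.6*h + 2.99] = -6.09*h^2 + 2.04*h - 2.6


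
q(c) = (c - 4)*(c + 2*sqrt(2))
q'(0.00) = -1.17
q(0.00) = -11.31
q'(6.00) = 10.83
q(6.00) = 17.66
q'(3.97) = 6.77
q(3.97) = -0.20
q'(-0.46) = -2.09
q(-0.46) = -10.56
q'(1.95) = 2.73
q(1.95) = -9.80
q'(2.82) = 4.47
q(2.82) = -6.67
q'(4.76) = 8.35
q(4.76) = 5.77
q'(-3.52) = -8.21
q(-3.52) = 5.20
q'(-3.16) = -7.49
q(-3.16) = 2.37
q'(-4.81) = -10.79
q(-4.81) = 17.46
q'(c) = 2*c - 4 + 2*sqrt(2)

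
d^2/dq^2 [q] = 0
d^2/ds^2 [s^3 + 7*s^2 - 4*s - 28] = 6*s + 14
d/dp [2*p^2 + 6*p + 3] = 4*p + 6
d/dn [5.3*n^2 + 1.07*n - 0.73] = 10.6*n + 1.07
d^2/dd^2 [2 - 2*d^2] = -4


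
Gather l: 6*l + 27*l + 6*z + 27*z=33*l + 33*z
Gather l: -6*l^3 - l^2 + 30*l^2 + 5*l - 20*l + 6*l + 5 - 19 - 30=-6*l^3 + 29*l^2 - 9*l - 44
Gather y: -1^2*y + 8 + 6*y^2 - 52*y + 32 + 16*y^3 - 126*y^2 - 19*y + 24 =16*y^3 - 120*y^2 - 72*y + 64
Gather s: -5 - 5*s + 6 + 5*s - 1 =0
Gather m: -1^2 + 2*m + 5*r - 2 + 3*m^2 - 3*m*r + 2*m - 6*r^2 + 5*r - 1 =3*m^2 + m*(4 - 3*r) - 6*r^2 + 10*r - 4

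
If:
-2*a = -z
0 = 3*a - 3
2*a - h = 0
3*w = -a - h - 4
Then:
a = 1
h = 2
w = -7/3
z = 2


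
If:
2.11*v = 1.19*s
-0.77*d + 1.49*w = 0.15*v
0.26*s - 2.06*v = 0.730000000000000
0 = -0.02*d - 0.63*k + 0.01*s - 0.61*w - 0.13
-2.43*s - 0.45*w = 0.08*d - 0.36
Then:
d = 7.51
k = -4.17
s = -0.81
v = -0.46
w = 3.84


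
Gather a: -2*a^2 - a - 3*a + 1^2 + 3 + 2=-2*a^2 - 4*a + 6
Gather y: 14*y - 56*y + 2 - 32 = -42*y - 30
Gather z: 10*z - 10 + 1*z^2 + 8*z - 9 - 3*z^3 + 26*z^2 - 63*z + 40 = -3*z^3 + 27*z^2 - 45*z + 21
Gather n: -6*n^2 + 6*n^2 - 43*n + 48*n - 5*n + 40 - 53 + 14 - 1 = 0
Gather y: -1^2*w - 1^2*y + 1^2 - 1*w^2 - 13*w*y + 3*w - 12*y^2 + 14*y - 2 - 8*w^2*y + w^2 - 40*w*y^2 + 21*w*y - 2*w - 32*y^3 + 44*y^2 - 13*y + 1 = -32*y^3 + y^2*(32 - 40*w) + y*(-8*w^2 + 8*w)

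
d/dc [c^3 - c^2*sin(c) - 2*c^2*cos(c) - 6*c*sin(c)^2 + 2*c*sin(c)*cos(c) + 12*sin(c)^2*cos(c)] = 2*c^2*sin(c) - c^2*cos(c) + 3*c^2 - 2*c*sin(c) - 6*c*sin(2*c) - 4*c*cos(c) + 2*c*cos(2*c) - 3*sin(c) + sin(2*c) + 9*sin(3*c) + 3*cos(2*c) - 3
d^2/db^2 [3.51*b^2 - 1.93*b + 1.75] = 7.02000000000000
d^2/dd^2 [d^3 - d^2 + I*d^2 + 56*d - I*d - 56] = 6*d - 2 + 2*I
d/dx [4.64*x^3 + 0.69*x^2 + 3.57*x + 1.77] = 13.92*x^2 + 1.38*x + 3.57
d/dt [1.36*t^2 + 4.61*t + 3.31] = 2.72*t + 4.61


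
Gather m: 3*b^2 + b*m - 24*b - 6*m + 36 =3*b^2 - 24*b + m*(b - 6) + 36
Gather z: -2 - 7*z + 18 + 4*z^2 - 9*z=4*z^2 - 16*z + 16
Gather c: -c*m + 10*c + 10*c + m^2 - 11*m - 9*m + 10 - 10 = c*(20 - m) + m^2 - 20*m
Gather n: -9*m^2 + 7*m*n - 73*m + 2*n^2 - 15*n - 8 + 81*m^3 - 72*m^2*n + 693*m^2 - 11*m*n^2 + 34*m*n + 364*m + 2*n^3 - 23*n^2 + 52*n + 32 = 81*m^3 + 684*m^2 + 291*m + 2*n^3 + n^2*(-11*m - 21) + n*(-72*m^2 + 41*m + 37) + 24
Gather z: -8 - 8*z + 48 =40 - 8*z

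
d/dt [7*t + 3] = 7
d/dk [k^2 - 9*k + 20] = 2*k - 9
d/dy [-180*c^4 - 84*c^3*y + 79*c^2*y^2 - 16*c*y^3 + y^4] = -84*c^3 + 158*c^2*y - 48*c*y^2 + 4*y^3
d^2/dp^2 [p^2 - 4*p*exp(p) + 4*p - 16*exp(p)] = -4*p*exp(p) - 24*exp(p) + 2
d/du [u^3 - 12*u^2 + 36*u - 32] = 3*u^2 - 24*u + 36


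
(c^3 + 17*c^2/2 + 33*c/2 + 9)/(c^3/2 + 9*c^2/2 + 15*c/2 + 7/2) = (2*c^2 + 15*c + 18)/(c^2 + 8*c + 7)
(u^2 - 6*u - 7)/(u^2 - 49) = (u + 1)/(u + 7)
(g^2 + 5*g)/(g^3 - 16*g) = (g + 5)/(g^2 - 16)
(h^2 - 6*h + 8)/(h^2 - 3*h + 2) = (h - 4)/(h - 1)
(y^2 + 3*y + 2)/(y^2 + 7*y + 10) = (y + 1)/(y + 5)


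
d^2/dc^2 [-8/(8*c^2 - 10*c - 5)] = 64*(-16*c^2 + 20*c + (8*c - 5)^2 + 10)/(-8*c^2 + 10*c + 5)^3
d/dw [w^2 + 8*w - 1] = 2*w + 8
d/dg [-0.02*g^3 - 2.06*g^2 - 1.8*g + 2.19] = -0.06*g^2 - 4.12*g - 1.8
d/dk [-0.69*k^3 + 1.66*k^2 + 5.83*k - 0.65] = -2.07*k^2 + 3.32*k + 5.83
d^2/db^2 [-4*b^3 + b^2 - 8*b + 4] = 2 - 24*b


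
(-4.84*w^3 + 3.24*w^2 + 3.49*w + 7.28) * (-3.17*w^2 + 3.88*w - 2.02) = 15.3428*w^5 - 29.05*w^4 + 11.2847*w^3 - 16.0812*w^2 + 21.1966*w - 14.7056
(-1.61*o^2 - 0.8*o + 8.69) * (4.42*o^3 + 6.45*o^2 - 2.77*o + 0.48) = -7.1162*o^5 - 13.9205*o^4 + 37.7095*o^3 + 57.4937*o^2 - 24.4553*o + 4.1712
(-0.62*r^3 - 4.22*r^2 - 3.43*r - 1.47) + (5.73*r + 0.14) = -0.62*r^3 - 4.22*r^2 + 2.3*r - 1.33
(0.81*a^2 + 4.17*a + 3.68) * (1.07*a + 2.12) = 0.8667*a^3 + 6.1791*a^2 + 12.778*a + 7.8016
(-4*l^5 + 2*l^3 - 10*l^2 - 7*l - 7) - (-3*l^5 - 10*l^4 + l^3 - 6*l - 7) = -l^5 + 10*l^4 + l^3 - 10*l^2 - l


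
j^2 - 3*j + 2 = (j - 2)*(j - 1)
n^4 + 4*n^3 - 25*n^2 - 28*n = n*(n - 4)*(n + 1)*(n + 7)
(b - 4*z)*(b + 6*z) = b^2 + 2*b*z - 24*z^2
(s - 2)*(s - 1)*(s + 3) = s^3 - 7*s + 6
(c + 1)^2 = c^2 + 2*c + 1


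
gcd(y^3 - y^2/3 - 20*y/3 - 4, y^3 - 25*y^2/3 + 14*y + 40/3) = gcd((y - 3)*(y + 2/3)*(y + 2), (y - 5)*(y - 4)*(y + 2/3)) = y + 2/3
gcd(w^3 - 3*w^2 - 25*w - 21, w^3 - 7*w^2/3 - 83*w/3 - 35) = w^2 - 4*w - 21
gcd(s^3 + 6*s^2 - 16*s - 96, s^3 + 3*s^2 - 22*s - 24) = s^2 + 2*s - 24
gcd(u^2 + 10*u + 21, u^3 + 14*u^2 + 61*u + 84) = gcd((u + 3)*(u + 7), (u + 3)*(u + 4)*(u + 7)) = u^2 + 10*u + 21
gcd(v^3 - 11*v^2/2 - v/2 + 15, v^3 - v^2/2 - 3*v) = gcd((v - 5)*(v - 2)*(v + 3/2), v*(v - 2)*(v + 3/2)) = v^2 - v/2 - 3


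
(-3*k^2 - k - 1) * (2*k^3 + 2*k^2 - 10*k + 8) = -6*k^5 - 8*k^4 + 26*k^3 - 16*k^2 + 2*k - 8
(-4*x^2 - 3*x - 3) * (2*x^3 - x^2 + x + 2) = -8*x^5 - 2*x^4 - 7*x^3 - 8*x^2 - 9*x - 6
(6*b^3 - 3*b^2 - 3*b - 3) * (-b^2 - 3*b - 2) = -6*b^5 - 15*b^4 + 18*b^2 + 15*b + 6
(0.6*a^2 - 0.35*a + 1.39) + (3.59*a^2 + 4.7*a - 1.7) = 4.19*a^2 + 4.35*a - 0.31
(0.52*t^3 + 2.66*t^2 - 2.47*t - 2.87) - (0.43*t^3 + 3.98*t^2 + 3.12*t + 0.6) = 0.09*t^3 - 1.32*t^2 - 5.59*t - 3.47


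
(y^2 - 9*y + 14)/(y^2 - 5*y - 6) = (-y^2 + 9*y - 14)/(-y^2 + 5*y + 6)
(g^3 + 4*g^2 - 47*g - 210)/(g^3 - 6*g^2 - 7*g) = (g^2 + 11*g + 30)/(g*(g + 1))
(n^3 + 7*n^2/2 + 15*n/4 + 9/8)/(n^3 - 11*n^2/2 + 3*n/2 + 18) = (n^2 + 2*n + 3/4)/(n^2 - 7*n + 12)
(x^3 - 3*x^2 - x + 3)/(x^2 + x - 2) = (x^2 - 2*x - 3)/(x + 2)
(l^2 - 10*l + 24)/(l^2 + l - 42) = (l - 4)/(l + 7)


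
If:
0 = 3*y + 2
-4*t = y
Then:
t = 1/6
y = -2/3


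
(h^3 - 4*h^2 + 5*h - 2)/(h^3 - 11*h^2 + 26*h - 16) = (h - 1)/(h - 8)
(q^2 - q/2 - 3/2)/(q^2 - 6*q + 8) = (2*q^2 - q - 3)/(2*(q^2 - 6*q + 8))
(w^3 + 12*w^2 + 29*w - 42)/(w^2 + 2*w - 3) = (w^2 + 13*w + 42)/(w + 3)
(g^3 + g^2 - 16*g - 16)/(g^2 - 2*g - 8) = (g^2 + 5*g + 4)/(g + 2)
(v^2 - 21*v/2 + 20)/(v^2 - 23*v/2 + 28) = (2*v - 5)/(2*v - 7)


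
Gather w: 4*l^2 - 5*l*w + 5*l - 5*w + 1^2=4*l^2 + 5*l + w*(-5*l - 5) + 1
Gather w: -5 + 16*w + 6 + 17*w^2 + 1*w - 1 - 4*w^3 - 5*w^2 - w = -4*w^3 + 12*w^2 + 16*w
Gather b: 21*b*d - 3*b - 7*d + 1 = b*(21*d - 3) - 7*d + 1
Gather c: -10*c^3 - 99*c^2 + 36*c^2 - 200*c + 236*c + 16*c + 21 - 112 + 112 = -10*c^3 - 63*c^2 + 52*c + 21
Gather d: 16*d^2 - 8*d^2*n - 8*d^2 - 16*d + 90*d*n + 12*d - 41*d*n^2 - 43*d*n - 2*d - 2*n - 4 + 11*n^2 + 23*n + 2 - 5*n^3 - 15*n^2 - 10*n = d^2*(8 - 8*n) + d*(-41*n^2 + 47*n - 6) - 5*n^3 - 4*n^2 + 11*n - 2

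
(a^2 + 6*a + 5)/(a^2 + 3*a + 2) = (a + 5)/(a + 2)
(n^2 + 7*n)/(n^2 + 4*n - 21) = n/(n - 3)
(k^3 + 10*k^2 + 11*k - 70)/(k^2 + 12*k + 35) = k - 2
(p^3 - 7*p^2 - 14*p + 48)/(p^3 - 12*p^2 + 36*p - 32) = (p + 3)/(p - 2)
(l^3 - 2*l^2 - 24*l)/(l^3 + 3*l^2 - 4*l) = (l - 6)/(l - 1)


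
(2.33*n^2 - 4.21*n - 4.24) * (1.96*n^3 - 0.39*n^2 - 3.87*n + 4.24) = 4.5668*n^5 - 9.1603*n^4 - 15.6856*n^3 + 27.8255*n^2 - 1.4416*n - 17.9776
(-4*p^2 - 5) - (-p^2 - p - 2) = -3*p^2 + p - 3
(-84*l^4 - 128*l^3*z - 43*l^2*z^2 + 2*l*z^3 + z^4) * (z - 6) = -84*l^4*z + 504*l^4 - 128*l^3*z^2 + 768*l^3*z - 43*l^2*z^3 + 258*l^2*z^2 + 2*l*z^4 - 12*l*z^3 + z^5 - 6*z^4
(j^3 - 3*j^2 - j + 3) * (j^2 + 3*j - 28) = j^5 - 38*j^3 + 84*j^2 + 37*j - 84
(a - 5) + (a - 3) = 2*a - 8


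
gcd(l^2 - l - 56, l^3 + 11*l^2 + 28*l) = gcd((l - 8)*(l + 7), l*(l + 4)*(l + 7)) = l + 7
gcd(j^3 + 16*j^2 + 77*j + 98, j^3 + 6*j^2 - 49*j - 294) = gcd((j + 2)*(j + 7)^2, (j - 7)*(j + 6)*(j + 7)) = j + 7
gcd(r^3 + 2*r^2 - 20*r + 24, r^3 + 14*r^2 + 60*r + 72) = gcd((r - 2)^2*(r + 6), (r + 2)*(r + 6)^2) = r + 6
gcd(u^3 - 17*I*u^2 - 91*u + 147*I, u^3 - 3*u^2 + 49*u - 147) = u - 7*I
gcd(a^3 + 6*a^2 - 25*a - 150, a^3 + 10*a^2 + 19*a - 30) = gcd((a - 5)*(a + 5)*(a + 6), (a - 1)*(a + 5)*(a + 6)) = a^2 + 11*a + 30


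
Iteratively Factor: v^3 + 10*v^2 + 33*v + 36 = (v + 3)*(v^2 + 7*v + 12) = (v + 3)*(v + 4)*(v + 3)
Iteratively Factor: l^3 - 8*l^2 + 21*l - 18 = (l - 3)*(l^2 - 5*l + 6) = (l - 3)*(l - 2)*(l - 3)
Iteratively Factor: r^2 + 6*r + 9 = (r + 3)*(r + 3)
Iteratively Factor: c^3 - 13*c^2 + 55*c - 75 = (c - 5)*(c^2 - 8*c + 15) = (c - 5)^2*(c - 3)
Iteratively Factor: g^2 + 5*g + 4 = (g + 4)*(g + 1)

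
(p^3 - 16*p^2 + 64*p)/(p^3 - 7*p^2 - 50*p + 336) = p*(p - 8)/(p^2 + p - 42)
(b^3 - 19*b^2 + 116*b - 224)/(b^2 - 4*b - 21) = (b^2 - 12*b + 32)/(b + 3)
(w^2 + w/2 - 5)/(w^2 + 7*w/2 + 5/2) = (w - 2)/(w + 1)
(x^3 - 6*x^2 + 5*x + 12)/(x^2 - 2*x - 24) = (-x^3 + 6*x^2 - 5*x - 12)/(-x^2 + 2*x + 24)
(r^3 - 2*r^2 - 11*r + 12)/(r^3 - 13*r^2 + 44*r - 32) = (r + 3)/(r - 8)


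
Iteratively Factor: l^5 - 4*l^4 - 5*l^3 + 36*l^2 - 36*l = (l + 3)*(l^4 - 7*l^3 + 16*l^2 - 12*l) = (l - 2)*(l + 3)*(l^3 - 5*l^2 + 6*l) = (l - 2)^2*(l + 3)*(l^2 - 3*l) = l*(l - 2)^2*(l + 3)*(l - 3)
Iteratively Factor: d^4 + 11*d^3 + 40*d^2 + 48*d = (d + 4)*(d^3 + 7*d^2 + 12*d) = d*(d + 4)*(d^2 + 7*d + 12) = d*(d + 4)^2*(d + 3)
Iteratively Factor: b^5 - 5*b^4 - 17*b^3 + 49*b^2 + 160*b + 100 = (b - 5)*(b^4 - 17*b^2 - 36*b - 20) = (b - 5)^2*(b^3 + 5*b^2 + 8*b + 4) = (b - 5)^2*(b + 2)*(b^2 + 3*b + 2) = (b - 5)^2*(b + 1)*(b + 2)*(b + 2)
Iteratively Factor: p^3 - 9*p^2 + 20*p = (p - 5)*(p^2 - 4*p) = (p - 5)*(p - 4)*(p)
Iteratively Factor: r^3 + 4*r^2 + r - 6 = (r + 2)*(r^2 + 2*r - 3) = (r + 2)*(r + 3)*(r - 1)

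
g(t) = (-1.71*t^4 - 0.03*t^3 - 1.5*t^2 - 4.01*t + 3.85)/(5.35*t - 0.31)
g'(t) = (-6.84*t^3 - 0.09*t^2 - 3.0*t - 4.01)/(5.35*t - 0.31) - 5.35*(-1.71*t^4 - 0.03*t^3 - 1.5*t^2 - 4.01*t + 3.85)/(5.35*t - 0.31)^2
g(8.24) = -183.47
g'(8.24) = -65.80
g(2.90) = -9.34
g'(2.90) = -8.57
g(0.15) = 6.53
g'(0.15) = -79.99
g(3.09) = -11.07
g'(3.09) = -9.66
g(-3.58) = 14.41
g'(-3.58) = -12.45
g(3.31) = -13.35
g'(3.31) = -11.01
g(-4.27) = 24.73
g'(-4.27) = -17.59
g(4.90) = -40.19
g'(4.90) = -23.57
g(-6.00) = 68.98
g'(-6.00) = -34.53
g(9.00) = -238.19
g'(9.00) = -78.39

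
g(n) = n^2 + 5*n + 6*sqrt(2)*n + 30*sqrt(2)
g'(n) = 2*n + 5 + 6*sqrt(2)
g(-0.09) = 41.22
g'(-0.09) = 13.31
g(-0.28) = 38.73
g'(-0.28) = 12.93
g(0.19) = 45.02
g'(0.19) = 13.87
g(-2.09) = 18.61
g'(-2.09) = 9.31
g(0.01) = 42.56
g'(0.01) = 13.51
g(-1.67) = 22.69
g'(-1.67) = 10.15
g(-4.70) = 1.14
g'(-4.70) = 4.09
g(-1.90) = 20.41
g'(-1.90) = 9.69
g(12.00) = 348.25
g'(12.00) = 37.49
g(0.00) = 42.43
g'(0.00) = 13.49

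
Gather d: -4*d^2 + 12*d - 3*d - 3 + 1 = -4*d^2 + 9*d - 2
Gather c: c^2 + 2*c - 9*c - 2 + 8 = c^2 - 7*c + 6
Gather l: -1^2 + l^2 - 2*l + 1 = l^2 - 2*l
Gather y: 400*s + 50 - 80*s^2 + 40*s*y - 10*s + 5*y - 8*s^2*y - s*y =-80*s^2 + 390*s + y*(-8*s^2 + 39*s + 5) + 50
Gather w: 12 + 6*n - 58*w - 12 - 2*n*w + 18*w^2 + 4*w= 6*n + 18*w^2 + w*(-2*n - 54)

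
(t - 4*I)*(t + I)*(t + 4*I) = t^3 + I*t^2 + 16*t + 16*I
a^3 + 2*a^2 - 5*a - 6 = (a - 2)*(a + 1)*(a + 3)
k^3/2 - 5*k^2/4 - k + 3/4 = (k/2 + 1/2)*(k - 3)*(k - 1/2)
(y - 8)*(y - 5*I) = y^2 - 8*y - 5*I*y + 40*I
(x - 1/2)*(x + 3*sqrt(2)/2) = x^2 - x/2 + 3*sqrt(2)*x/2 - 3*sqrt(2)/4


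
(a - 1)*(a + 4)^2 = a^3 + 7*a^2 + 8*a - 16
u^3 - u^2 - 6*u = u*(u - 3)*(u + 2)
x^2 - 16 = (x - 4)*(x + 4)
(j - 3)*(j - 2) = j^2 - 5*j + 6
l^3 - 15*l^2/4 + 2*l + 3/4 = (l - 3)*(l - 1)*(l + 1/4)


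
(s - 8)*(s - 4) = s^2 - 12*s + 32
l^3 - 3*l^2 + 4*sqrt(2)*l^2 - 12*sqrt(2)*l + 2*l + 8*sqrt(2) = (l - 2)*(l - 1)*(l + 4*sqrt(2))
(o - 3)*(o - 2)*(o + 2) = o^3 - 3*o^2 - 4*o + 12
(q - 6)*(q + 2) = q^2 - 4*q - 12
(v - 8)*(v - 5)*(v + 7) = v^3 - 6*v^2 - 51*v + 280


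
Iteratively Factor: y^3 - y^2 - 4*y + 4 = (y - 2)*(y^2 + y - 2) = (y - 2)*(y - 1)*(y + 2)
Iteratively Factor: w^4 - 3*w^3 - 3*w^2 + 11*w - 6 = (w - 3)*(w^3 - 3*w + 2) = (w - 3)*(w - 1)*(w^2 + w - 2) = (w - 3)*(w - 1)^2*(w + 2)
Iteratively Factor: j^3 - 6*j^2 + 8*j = (j)*(j^2 - 6*j + 8) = j*(j - 4)*(j - 2)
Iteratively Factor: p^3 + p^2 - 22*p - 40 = (p + 4)*(p^2 - 3*p - 10) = (p + 2)*(p + 4)*(p - 5)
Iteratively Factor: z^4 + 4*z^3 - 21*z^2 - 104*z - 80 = (z + 1)*(z^3 + 3*z^2 - 24*z - 80) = (z + 1)*(z + 4)*(z^2 - z - 20) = (z + 1)*(z + 4)^2*(z - 5)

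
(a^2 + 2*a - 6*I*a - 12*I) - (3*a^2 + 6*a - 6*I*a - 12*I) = -2*a^2 - 4*a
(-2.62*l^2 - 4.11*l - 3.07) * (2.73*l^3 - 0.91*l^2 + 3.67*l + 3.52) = -7.1526*l^5 - 8.8361*l^4 - 14.2564*l^3 - 21.5124*l^2 - 25.7341*l - 10.8064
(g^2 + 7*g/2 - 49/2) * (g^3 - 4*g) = g^5 + 7*g^4/2 - 57*g^3/2 - 14*g^2 + 98*g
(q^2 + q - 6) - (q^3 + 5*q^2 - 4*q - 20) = -q^3 - 4*q^2 + 5*q + 14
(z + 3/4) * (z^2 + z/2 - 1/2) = z^3 + 5*z^2/4 - z/8 - 3/8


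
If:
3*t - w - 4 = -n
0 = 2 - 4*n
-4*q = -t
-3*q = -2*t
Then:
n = 1/2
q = 0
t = 0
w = -7/2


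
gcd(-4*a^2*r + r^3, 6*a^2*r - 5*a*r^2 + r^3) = -2*a*r + r^2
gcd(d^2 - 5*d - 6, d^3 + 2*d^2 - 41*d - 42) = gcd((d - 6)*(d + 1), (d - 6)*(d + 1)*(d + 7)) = d^2 - 5*d - 6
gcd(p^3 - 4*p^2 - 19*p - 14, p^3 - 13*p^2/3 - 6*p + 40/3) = p + 2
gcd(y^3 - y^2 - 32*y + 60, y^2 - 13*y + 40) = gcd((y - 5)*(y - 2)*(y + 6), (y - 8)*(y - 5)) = y - 5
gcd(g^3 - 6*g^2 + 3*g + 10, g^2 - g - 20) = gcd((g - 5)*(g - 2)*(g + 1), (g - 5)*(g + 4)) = g - 5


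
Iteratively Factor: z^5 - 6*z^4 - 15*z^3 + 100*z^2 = (z - 5)*(z^4 - z^3 - 20*z^2) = z*(z - 5)*(z^3 - z^2 - 20*z) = z^2*(z - 5)*(z^2 - z - 20) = z^2*(z - 5)^2*(z + 4)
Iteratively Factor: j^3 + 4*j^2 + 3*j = (j)*(j^2 + 4*j + 3) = j*(j + 1)*(j + 3)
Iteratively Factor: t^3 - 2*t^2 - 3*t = (t)*(t^2 - 2*t - 3) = t*(t - 3)*(t + 1)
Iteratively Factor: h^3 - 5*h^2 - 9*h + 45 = (h + 3)*(h^2 - 8*h + 15) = (h - 3)*(h + 3)*(h - 5)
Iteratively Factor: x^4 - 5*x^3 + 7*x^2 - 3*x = (x - 1)*(x^3 - 4*x^2 + 3*x) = x*(x - 1)*(x^2 - 4*x + 3) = x*(x - 1)^2*(x - 3)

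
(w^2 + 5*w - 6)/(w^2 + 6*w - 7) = (w + 6)/(w + 7)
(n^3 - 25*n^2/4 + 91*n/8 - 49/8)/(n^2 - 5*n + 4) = (8*n^2 - 42*n + 49)/(8*(n - 4))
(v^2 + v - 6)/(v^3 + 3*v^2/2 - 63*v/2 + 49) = 2*(v + 3)/(2*v^2 + 7*v - 49)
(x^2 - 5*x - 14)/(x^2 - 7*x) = (x + 2)/x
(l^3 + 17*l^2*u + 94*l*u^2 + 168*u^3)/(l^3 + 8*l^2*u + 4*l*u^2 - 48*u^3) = (-l - 7*u)/(-l + 2*u)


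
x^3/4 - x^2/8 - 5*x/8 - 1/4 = (x/4 + 1/4)*(x - 2)*(x + 1/2)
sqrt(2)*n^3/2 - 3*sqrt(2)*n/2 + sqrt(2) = (n - 1)^2*(sqrt(2)*n/2 + sqrt(2))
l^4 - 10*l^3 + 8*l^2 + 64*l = l*(l - 8)*(l - 4)*(l + 2)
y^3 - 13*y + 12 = (y - 3)*(y - 1)*(y + 4)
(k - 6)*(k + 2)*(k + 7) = k^3 + 3*k^2 - 40*k - 84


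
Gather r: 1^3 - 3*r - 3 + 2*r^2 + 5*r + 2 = 2*r^2 + 2*r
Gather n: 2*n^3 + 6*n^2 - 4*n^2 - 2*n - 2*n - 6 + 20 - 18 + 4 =2*n^3 + 2*n^2 - 4*n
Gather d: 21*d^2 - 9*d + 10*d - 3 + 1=21*d^2 + d - 2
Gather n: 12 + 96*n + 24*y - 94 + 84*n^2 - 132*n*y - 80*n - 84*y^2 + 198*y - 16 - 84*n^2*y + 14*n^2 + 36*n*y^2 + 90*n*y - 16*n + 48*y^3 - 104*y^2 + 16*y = n^2*(98 - 84*y) + n*(36*y^2 - 42*y) + 48*y^3 - 188*y^2 + 238*y - 98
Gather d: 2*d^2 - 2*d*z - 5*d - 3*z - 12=2*d^2 + d*(-2*z - 5) - 3*z - 12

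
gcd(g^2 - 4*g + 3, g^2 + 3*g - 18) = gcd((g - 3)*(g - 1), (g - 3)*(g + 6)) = g - 3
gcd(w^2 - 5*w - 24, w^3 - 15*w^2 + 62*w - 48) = w - 8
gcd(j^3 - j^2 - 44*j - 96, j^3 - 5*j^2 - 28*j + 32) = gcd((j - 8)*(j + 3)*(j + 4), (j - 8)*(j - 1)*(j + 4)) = j^2 - 4*j - 32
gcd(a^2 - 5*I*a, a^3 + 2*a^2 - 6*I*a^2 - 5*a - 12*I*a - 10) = a - 5*I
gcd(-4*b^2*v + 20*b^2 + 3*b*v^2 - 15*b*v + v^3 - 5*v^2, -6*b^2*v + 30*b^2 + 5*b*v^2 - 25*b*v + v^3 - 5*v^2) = -b*v + 5*b + v^2 - 5*v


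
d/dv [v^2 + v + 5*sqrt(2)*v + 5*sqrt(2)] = 2*v + 1 + 5*sqrt(2)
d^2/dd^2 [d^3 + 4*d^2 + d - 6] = 6*d + 8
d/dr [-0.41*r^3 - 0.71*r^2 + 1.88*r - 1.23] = -1.23*r^2 - 1.42*r + 1.88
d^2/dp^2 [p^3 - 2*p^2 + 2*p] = 6*p - 4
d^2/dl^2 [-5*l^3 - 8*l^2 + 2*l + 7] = -30*l - 16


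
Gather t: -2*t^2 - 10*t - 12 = -2*t^2 - 10*t - 12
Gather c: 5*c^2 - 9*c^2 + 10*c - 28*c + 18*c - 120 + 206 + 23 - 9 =100 - 4*c^2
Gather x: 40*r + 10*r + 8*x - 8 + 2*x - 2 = 50*r + 10*x - 10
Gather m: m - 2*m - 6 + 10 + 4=8 - m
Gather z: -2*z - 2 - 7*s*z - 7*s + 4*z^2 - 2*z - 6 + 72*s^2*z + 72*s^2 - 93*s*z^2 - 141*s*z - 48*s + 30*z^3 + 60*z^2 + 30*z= 72*s^2 - 55*s + 30*z^3 + z^2*(64 - 93*s) + z*(72*s^2 - 148*s + 26) - 8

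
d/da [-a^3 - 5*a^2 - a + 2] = -3*a^2 - 10*a - 1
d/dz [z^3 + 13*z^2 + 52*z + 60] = 3*z^2 + 26*z + 52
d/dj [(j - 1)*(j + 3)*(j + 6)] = 3*j^2 + 16*j + 9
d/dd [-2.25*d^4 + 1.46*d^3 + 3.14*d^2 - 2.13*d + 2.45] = -9.0*d^3 + 4.38*d^2 + 6.28*d - 2.13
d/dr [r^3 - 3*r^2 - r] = 3*r^2 - 6*r - 1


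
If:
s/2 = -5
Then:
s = -10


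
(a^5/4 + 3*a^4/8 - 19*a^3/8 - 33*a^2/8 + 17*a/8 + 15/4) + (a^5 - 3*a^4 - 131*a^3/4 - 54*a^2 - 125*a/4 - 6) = 5*a^5/4 - 21*a^4/8 - 281*a^3/8 - 465*a^2/8 - 233*a/8 - 9/4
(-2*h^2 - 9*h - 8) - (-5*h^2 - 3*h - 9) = 3*h^2 - 6*h + 1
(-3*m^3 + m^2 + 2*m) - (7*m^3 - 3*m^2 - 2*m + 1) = -10*m^3 + 4*m^2 + 4*m - 1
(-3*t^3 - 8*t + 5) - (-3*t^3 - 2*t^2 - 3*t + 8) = 2*t^2 - 5*t - 3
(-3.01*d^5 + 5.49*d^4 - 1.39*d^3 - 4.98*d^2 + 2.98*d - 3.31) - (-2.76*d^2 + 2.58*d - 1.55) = -3.01*d^5 + 5.49*d^4 - 1.39*d^3 - 2.22*d^2 + 0.4*d - 1.76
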